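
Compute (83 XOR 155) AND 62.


Step 1: 83 ^ 155 = 200
Step 2: 200 & 62 = 8

8


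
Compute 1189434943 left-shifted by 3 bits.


0b1000110111001010101011000111111 << 3 = 0b1000110111001010101011000111111000 = 9515479544

9515479544


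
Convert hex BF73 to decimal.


BF73 hex = 49011 decimal

49011


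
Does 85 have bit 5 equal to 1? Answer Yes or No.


0b1010101, bit 5 = 0. No

No


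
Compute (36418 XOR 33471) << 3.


Step 1: 36418 ^ 33471 = 3325
Step 2: 3325 << 3 = 26600

26600


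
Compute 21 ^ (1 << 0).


21 ^ (1 << 0) = 21 ^ 1 = 20

20


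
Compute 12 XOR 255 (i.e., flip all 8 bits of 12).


12 ^ 255 = 243

243


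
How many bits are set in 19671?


0b100110011010111 has 9 set bits

9


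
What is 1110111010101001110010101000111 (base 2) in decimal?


1110111010101001110010101000111 in decimal = 2002052423

2002052423


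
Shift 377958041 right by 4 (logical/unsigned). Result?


0b10110100001110010111010011001 >> 4 = 0b1011010000111001011101001 = 23622377

23622377


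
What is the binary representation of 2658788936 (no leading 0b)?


2658788936 = 10011110011110011110011001001000 in binary

10011110011110011110011001001000


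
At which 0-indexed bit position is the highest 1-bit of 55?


0b110111. Highest set bit at position 5

5


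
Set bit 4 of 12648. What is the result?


12648 | (1 << 4) = 12648 | 16 = 12664

12664


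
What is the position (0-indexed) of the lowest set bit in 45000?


0b1010111111001000. Lowest set bit at position 3

3


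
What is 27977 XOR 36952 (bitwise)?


0b110110101001001 ^ 0b1001000001011000 = 0b1111110100010001 = 64785

64785


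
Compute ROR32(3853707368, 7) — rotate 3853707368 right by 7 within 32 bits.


Rotate 0b11100101101100101110100001101000 right by 7 (32-bit) = 0b11010001110010110110010111010000 = 3519768016

3519768016


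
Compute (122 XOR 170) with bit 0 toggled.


Step 1: 122 ^ 170 = 208
Step 2: 208 ^ (1 << 0) = 208 ^ 1 = 209

209


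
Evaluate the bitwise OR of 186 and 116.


0b10111010 | 0b1110100 = 0b11111110 = 254

254


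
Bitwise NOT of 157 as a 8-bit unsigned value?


~0b10011101 = 0b1100010 = 98 (8-bit unsigned)

98


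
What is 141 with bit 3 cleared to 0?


141 & ~(1 << 3) = 133

133


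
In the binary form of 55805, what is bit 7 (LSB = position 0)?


0b1101100111111101, position 7 = 1

1


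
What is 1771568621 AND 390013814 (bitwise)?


0b1101001100101111111110111101101 & 0b10111001111110010001101110110 = 0b1000101110010000101100100 = 18293092

18293092


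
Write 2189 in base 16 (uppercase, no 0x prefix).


2189 = 88D hex

88D


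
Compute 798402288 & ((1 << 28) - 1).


798402288 & 268435455 = 261531376

261531376


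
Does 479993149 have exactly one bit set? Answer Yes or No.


0b11100100111000001110100111101. Multiple bits set => No

No


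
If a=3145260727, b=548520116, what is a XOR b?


3145260727 ^ 548520116 = 2613648899

2613648899


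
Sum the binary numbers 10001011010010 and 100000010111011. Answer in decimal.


10001011010010 + 100000010111011 = 110001110001101 = 25485

25485


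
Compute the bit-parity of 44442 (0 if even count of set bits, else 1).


0b1010110110011010 has 9 ones => parity 1

1


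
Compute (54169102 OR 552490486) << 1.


Step 1: 54169102 | 552490486 = 603906046
Step 2: 603906046 << 1 = 1207812092

1207812092


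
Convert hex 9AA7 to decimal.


9AA7 hex = 39591 decimal

39591


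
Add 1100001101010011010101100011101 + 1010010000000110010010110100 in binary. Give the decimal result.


1100001101010011010101100011101 + 1010010000000110010010110100 = 1101011111010100000111111010001 = 1810501585

1810501585


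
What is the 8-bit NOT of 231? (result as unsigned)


~0b11100111 = 0b11000 = 24 (8-bit unsigned)

24


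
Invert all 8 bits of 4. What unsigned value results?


4 ^ 255 = 251

251


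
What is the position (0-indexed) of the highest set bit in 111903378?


0b110101010111000001010010010. Highest set bit at position 26

26


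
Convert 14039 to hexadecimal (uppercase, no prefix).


14039 = 36D7 hex

36D7


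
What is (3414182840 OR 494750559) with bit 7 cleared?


Step 1: 3414182840 | 494750559 = 3757919231
Step 2: 3757919231 & ~(1 << 7) = 3757919103

3757919103


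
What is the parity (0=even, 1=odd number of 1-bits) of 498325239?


0b11101101100111101011011110111 has 21 ones => parity 1

1


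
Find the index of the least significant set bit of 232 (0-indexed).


0b11101000. Lowest set bit at position 3

3


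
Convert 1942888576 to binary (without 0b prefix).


1942888576 = 1110011110011100010000010000000 in binary

1110011110011100010000010000000


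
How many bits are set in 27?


0b11011 has 4 set bits

4


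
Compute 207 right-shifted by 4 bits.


0b11001111 >> 4 = 0b1100 = 12

12


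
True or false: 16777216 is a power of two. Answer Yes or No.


0b1000000000000000000000000. Only one bit set => Yes

Yes


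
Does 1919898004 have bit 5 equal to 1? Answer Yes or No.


0b1110010011011110101000110010100, bit 5 = 0. No

No


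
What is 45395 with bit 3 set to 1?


45395 | (1 << 3) = 45395 | 8 = 45403

45403


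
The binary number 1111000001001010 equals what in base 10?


1111000001001010 in decimal = 61514

61514


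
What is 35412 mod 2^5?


35412 & 31 = 20

20


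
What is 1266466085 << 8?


0b1001011011111001011110100100101 << 8 = 0b100101101111100101111010010010100000000 = 324215317760

324215317760


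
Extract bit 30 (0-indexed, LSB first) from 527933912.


0b11111011101111010000111011000, position 30 = 0

0


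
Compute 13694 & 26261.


0b11010101111110 & 0b110011010010101 = 0b10010000010100 = 9236

9236


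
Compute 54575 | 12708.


0b1101010100101111 | 0b11000110100100 = 0b1111010110101111 = 62895

62895


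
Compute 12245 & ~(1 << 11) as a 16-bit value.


12245 & ~(1 << 11) = 10197

10197


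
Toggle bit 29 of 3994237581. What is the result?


3994237581 ^ (1 << 29) = 3994237581 ^ 536870912 = 3457366669

3457366669


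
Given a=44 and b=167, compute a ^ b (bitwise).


44 ^ 167 = 139

139


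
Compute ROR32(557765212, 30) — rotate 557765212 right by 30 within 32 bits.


Rotate 0b100001001111101101001001011100 right by 30 (32-bit) = 0b10000100111110110100100101110000 = 2231060848

2231060848


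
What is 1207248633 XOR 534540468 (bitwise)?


0b1000111111101010010011011111001 ^ 0b11111110111000111000010110100 = 0b1011000001010010101011001001101 = 1479104077

1479104077


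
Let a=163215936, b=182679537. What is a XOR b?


163215936 ^ 182679537 = 56167857

56167857


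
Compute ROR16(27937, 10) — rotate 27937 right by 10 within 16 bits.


Rotate 0b110110100100001 right by 10 (16-bit) = 0b100100001011011 = 18523

18523


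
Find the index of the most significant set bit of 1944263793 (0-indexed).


0b1110011111000110001110001110001. Highest set bit at position 30

30


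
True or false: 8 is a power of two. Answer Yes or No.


0b1000. Only one bit set => Yes

Yes


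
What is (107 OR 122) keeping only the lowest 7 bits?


Step 1: 107 | 122 = 123
Step 2: 123 & 127 = 123

123


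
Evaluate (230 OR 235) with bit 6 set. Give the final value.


Step 1: 230 | 235 = 239
Step 2: 239 | (1 << 6) = 239 | 64 = 239

239


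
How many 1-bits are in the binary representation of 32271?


0b111111000001111 has 10 set bits

10


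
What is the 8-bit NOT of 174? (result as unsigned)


~0b10101110 = 0b1010001 = 81 (8-bit unsigned)

81


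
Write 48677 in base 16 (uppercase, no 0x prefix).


48677 = BE25 hex

BE25


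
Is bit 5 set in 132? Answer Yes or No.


0b10000100, bit 5 = 0. No

No


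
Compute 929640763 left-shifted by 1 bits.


0b110111011010010011000100111011 << 1 = 0b1101110110100100110001001110110 = 1859281526

1859281526


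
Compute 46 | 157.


0b101110 | 0b10011101 = 0b10111111 = 191

191


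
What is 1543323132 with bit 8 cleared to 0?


1543323132 & ~(1 << 8) = 1543322876

1543322876


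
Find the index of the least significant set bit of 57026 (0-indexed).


0b1101111011000010. Lowest set bit at position 1

1


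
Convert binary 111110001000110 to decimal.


111110001000110 in decimal = 31814

31814


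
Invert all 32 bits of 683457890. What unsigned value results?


683457890 ^ 4294967295 = 3611509405

3611509405


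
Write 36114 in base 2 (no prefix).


36114 = 1000110100010010 in binary

1000110100010010


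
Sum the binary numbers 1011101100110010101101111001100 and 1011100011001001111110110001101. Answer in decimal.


1011101100110010101101111001100 + 1011100011001001111110110001101 = 10111001111111100101100101011001 = 3120453977

3120453977


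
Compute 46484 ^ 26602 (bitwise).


0b1011010110010100 ^ 0b110011111101010 = 0b1101001001111110 = 53886

53886


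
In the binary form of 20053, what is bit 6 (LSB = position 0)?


0b100111001010101, position 6 = 1

1


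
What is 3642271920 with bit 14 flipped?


3642271920 ^ (1 << 14) = 3642271920 ^ 16384 = 3642288304

3642288304


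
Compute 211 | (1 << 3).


211 | (1 << 3) = 211 | 8 = 219

219


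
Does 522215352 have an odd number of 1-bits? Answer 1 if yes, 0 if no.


0b11111001000000101111110111000 has 16 ones => parity 0

0


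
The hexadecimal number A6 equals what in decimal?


A6 hex = 166 decimal

166


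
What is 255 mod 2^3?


255 & 7 = 7

7


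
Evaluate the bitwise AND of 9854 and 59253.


0b10011001111110 & 0b1110011101110101 = 0b10011001110100 = 9844

9844


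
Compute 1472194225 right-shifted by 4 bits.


0b1010111101111111110011010110001 >> 4 = 0b101011110111111111001101011 = 92012139

92012139


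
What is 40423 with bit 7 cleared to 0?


40423 & ~(1 << 7) = 40295

40295


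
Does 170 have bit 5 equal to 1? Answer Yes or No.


0b10101010, bit 5 = 1. Yes

Yes


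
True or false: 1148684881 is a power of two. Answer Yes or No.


0b1000100011101111000101001010001. Multiple bits set => No

No


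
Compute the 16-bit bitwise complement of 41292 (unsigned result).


~0b1010000101001100 = 0b101111010110011 = 24243 (16-bit unsigned)

24243


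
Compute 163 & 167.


0b10100011 & 0b10100111 = 0b10100011 = 163

163


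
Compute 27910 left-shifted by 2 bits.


0b110110100000110 << 2 = 0b11011010000011000 = 111640

111640


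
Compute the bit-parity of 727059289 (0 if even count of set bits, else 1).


0b101011010101100000101101011001 has 15 ones => parity 1

1


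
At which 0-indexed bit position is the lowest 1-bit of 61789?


0b1111000101011101. Lowest set bit at position 0

0


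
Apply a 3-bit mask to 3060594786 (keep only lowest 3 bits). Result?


3060594786 & 7 = 2

2


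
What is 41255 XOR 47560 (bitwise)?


0b1010000100100111 ^ 0b1011100111001000 = 0b1100011101111 = 6383

6383


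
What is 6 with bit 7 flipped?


6 ^ (1 << 7) = 6 ^ 128 = 134

134


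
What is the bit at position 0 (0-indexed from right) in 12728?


0b11000110111000, position 0 = 0

0


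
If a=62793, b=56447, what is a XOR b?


62793 ^ 56447 = 10550

10550


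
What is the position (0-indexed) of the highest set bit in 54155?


0b1101001110001011. Highest set bit at position 15

15


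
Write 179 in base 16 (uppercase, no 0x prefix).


179 = B3 hex

B3


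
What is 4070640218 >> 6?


0b11110010101000010000101001011010 >> 6 = 0b11110010101000010000101001 = 63603753

63603753


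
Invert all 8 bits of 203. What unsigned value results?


203 ^ 255 = 52

52


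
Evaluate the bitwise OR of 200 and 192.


0b11001000 | 0b11000000 = 0b11001000 = 200

200


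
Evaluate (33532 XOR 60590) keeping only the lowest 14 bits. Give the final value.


Step 1: 33532 ^ 60590 = 28242
Step 2: 28242 & 16383 = 11858

11858


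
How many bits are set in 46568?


0b1011010111101000 has 9 set bits

9


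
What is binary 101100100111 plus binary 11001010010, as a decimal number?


101100100111 + 11001010010 = 1000101111001 = 4473

4473


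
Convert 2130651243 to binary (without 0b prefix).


2130651243 = 1111110111111110010100001101011 in binary

1111110111111110010100001101011


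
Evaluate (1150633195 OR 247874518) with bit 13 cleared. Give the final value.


Step 1: 1150633195 | 247874518 = 1322731519
Step 2: 1322731519 & ~(1 << 13) = 1322731519

1322731519


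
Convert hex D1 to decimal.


D1 hex = 209 decimal

209


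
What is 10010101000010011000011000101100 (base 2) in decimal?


10010101000010011000011000101100 in decimal = 2500429356

2500429356


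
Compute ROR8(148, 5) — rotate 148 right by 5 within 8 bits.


Rotate 0b10010100 right by 5 (8-bit) = 0b10100100 = 164

164


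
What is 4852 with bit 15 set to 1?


4852 | (1 << 15) = 4852 | 32768 = 37620

37620


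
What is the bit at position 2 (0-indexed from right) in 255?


0b11111111, position 2 = 1

1


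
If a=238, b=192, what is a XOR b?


238 ^ 192 = 46

46


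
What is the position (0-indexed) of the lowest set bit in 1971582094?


0b1110101100000111111010010001110. Lowest set bit at position 1

1


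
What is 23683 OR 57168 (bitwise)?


0b101110010000011 | 0b1101111101010000 = 0b1101111111010011 = 57299

57299


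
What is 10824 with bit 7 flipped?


10824 ^ (1 << 7) = 10824 ^ 128 = 10952

10952


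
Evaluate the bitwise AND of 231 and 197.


0b11100111 & 0b11000101 = 0b11000101 = 197

197


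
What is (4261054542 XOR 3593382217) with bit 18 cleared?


Step 1: 4261054542 ^ 3593382217 = 735322375
Step 2: 735322375 & ~(1 << 18) = 735060231

735060231


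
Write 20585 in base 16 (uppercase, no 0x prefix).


20585 = 5069 hex

5069


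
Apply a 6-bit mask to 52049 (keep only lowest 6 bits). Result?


52049 & 63 = 17

17


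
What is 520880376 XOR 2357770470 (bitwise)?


0b11111000011000000000011111000 ^ 0b10001100100010001011100011100110 = 0b10010011100001001011100000011110 = 2474948638

2474948638


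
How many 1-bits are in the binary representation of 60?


0b111100 has 4 set bits

4


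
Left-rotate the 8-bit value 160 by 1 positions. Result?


Rotate 0b10100000 left by 1 (8-bit) = 0b1000001 = 65

65


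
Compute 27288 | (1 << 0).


27288 | (1 << 0) = 27288 | 1 = 27289

27289


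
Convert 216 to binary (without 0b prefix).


216 = 11011000 in binary

11011000


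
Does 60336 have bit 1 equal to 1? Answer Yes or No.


0b1110101110110000, bit 1 = 0. No

No


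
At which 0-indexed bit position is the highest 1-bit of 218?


0b11011010. Highest set bit at position 7

7


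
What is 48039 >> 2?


0b1011101110100111 >> 2 = 0b10111011101001 = 12009

12009


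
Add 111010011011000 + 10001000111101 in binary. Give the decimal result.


111010011011000 + 10001000111101 = 1001011100010101 = 38677

38677


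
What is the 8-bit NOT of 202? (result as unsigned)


~0b11001010 = 0b110101 = 53 (8-bit unsigned)

53


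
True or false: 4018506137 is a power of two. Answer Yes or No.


0b11101111100001011000100110011001. Multiple bits set => No

No


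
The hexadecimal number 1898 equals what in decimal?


1898 hex = 6296 decimal

6296


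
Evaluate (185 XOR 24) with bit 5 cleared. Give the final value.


Step 1: 185 ^ 24 = 161
Step 2: 161 & ~(1 << 5) = 129

129


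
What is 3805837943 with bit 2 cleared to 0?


3805837943 & ~(1 << 2) = 3805837939

3805837939


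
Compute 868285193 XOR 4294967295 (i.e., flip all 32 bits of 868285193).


868285193 ^ 4294967295 = 3426682102

3426682102


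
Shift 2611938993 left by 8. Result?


0b10011011101011110000011010110001 << 8 = 0b1001101110101111000001101011000100000000 = 668656382208

668656382208


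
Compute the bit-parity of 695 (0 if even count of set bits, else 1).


0b1010110111 has 7 ones => parity 1

1


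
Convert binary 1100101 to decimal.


1100101 in decimal = 101

101


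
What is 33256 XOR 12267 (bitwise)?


0b1000000111101000 ^ 0b10111111101011 = 0b1010111000000011 = 44547

44547


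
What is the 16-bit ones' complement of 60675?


60675 ^ 65535 = 4860

4860


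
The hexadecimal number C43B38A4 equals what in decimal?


C43B38A4 hex = 3292215460 decimal

3292215460


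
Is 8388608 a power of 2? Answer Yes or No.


0b100000000000000000000000. Only one bit set => Yes

Yes


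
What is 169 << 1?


0b10101001 << 1 = 0b101010010 = 338

338


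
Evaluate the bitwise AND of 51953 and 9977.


0b1100101011110001 & 0b10011011111001 = 0b1011110001 = 753

753


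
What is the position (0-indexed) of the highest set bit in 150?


0b10010110. Highest set bit at position 7

7


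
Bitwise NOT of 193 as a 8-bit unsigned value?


~0b11000001 = 0b111110 = 62 (8-bit unsigned)

62


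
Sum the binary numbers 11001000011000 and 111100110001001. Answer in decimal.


11001000011000 + 111100110001001 = 1010101110100001 = 43937

43937


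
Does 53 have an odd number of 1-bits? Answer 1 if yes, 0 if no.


0b110101 has 4 ones => parity 0

0


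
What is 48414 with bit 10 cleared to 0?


48414 & ~(1 << 10) = 47390

47390


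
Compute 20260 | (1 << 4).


20260 | (1 << 4) = 20260 | 16 = 20276

20276


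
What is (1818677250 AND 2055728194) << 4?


Step 1: 1818677250 & 2055728194 = 1745272834
Step 2: 1745272834 << 4 = 27924365344

27924365344


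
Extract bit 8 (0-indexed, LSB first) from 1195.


0b10010101011, position 8 = 0

0


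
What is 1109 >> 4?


0b10001010101 >> 4 = 0b1000101 = 69

69


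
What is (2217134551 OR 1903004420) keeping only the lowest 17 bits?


Step 1: 2217134551 | 1903004420 = 4117744599
Step 2: 4117744599 & 131071 = 117719

117719


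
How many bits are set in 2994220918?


0b10110010011110000010111101110110 has 18 set bits

18


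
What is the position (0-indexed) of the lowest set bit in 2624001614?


0b10011100011001110001011001001110. Lowest set bit at position 1

1


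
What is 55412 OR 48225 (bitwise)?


0b1101100001110100 | 0b1011110001100001 = 0b1111110001110101 = 64629

64629


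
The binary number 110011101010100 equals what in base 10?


110011101010100 in decimal = 26452

26452


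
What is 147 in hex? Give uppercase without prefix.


147 = 93 hex

93


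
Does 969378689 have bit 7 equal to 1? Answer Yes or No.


0b111001110001111000101110000001, bit 7 = 1. Yes

Yes


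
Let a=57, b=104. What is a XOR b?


57 ^ 104 = 81

81


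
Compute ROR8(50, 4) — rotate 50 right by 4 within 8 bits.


Rotate 0b110010 right by 4 (8-bit) = 0b100011 = 35

35


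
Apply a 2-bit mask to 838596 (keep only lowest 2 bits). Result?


838596 & 3 = 0

0


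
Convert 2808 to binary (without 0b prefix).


2808 = 101011111000 in binary

101011111000


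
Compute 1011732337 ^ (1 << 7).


1011732337 ^ (1 << 7) = 1011732337 ^ 128 = 1011732465

1011732465


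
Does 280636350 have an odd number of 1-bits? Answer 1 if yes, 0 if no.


0b10000101110100010101110111110 has 16 ones => parity 0

0


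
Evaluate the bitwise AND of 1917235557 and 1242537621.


0b1110010010001101011000101100101 & 0b1001010000011111001111010010101 = 0b1000010000001101001000000000101 = 1107726341

1107726341


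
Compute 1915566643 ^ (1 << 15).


1915566643 ^ (1 << 15) = 1915566643 ^ 32768 = 1915599411

1915599411


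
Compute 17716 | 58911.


0b100010100110100 | 0b1110011000011111 = 0b1110011100111111 = 59199

59199


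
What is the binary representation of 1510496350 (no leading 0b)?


1510496350 = 1011010000010000101100001011110 in binary

1011010000010000101100001011110


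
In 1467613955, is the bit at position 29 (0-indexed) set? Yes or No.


0b1010111011110100000001100000011, bit 29 = 0. No

No


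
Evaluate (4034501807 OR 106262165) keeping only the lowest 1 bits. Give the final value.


Step 1: 4034501807 | 106262165 = 4135452351
Step 2: 4135452351 & 1 = 1

1


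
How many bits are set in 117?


0b1110101 has 5 set bits

5


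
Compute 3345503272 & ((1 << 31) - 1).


3345503272 & 2147483647 = 1198019624

1198019624


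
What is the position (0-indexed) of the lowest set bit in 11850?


0b10111001001010. Lowest set bit at position 1

1


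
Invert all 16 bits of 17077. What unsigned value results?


17077 ^ 65535 = 48458

48458


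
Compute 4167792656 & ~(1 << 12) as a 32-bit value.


4167792656 & ~(1 << 12) = 4167788560

4167788560


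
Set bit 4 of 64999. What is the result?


64999 | (1 << 4) = 64999 | 16 = 65015

65015


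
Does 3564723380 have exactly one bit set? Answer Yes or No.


0b11010100011110010101110010110100. Multiple bits set => No

No


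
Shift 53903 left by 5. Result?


0b1101001010001111 << 5 = 0b110100101000111100000 = 1724896

1724896


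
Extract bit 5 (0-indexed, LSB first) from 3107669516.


0b10111001001110110100011000001100, position 5 = 0

0


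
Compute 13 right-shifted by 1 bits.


0b1101 >> 1 = 0b110 = 6

6


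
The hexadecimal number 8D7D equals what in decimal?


8D7D hex = 36221 decimal

36221


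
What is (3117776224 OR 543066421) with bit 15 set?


Step 1: 3117776224 | 543066421 = 3118464373
Step 2: 3118464373 | (1 << 15) = 3118464373 | 32768 = 3118464373

3118464373


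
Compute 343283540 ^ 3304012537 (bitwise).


0b10100011101100001011101010100 ^ 0b11000100111011110011101011111001 = 0b11010000100110010010110110101101 = 3499699629

3499699629


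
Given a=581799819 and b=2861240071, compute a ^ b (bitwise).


581799819 ^ 2861240071 = 2284224652

2284224652


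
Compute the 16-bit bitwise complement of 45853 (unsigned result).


~0b1011001100011101 = 0b100110011100010 = 19682 (16-bit unsigned)

19682


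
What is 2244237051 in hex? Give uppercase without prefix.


2244237051 = 85C456FB hex

85C456FB


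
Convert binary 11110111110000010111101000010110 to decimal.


11110111110000010111101000010110 in decimal = 4156652054

4156652054


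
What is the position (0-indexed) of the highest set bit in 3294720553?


0b11000100011000010111001000101001. Highest set bit at position 31

31


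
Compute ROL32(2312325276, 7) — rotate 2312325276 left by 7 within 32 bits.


Rotate 0b10001001110100110100100010011100 left by 7 (32-bit) = 0b11101001101001000100111001000100 = 3919859268

3919859268


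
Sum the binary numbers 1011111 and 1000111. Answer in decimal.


1011111 + 1000111 = 10100110 = 166

166


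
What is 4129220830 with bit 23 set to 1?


4129220830 | (1 << 23) = 4129220830 | 8388608 = 4137609438

4137609438


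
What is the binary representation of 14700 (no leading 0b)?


14700 = 11100101101100 in binary

11100101101100


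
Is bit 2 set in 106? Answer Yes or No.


0b1101010, bit 2 = 0. No

No


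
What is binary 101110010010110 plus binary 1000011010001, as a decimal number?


101110010010110 + 1000011010001 = 110110101100111 = 28007

28007


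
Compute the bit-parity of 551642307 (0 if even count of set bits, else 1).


0b100000111000010110010011000011 has 12 ones => parity 0

0


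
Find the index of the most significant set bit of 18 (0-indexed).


0b10010. Highest set bit at position 4

4


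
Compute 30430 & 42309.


0b111011011011110 & 0b1010010101000101 = 0b10010001000100 = 9284

9284


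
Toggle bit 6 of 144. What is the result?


144 ^ (1 << 6) = 144 ^ 64 = 208

208


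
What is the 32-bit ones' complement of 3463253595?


3463253595 ^ 4294967295 = 831713700

831713700


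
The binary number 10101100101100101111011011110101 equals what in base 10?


10101100101100101111011011110101 in decimal = 2897409781

2897409781


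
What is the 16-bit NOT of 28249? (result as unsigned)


~0b110111001011001 = 0b1001000110100110 = 37286 (16-bit unsigned)

37286


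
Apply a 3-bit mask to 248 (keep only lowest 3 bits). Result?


248 & 7 = 0

0


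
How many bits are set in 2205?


0b100010011101 has 6 set bits

6


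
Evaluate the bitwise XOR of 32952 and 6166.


0b1000000010111000 ^ 0b1100000010110 = 0b1001100010101110 = 39086

39086


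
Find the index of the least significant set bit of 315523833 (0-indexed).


0b10010110011101000001011111001. Lowest set bit at position 0

0


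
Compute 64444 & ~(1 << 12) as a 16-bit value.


64444 & ~(1 << 12) = 60348

60348


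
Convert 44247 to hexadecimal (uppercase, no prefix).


44247 = ACD7 hex

ACD7


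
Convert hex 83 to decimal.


83 hex = 131 decimal

131


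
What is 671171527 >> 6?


0b101000000000010100001111000111 >> 6 = 0b101000000000010100001111 = 10487055

10487055


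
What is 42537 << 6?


0b1010011000101001 << 6 = 0b1010011000101001000000 = 2722368

2722368


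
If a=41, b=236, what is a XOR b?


41 ^ 236 = 197

197


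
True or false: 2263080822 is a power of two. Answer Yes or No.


0b10000110111000111101111101110110. Multiple bits set => No

No


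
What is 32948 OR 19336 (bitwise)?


0b1000000010110100 | 0b100101110001000 = 0b1100101110111100 = 52156

52156


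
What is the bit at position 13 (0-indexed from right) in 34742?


0b1000011110110110, position 13 = 0

0


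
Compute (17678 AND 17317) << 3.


Step 1: 17678 & 17317 = 16644
Step 2: 16644 << 3 = 133152

133152


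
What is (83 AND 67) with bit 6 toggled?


Step 1: 83 & 67 = 67
Step 2: 67 ^ (1 << 6) = 67 ^ 64 = 3

3


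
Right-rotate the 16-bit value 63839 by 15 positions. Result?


Rotate 0b1111100101011111 right by 15 (16-bit) = 0b1111001010111111 = 62143

62143


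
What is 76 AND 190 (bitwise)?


0b1001100 & 0b10111110 = 0b1100 = 12

12


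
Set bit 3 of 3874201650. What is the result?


3874201650 | (1 << 3) = 3874201650 | 8 = 3874201658

3874201658


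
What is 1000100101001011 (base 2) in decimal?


1000100101001011 in decimal = 35147

35147


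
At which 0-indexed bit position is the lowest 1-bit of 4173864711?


0b11111000110010000001111100000111. Lowest set bit at position 0

0


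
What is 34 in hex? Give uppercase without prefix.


34 = 22 hex

22


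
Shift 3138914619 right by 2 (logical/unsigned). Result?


0b10111011000110000000100100111011 >> 2 = 0b101110110001100000001001001110 = 784728654

784728654


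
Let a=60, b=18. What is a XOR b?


60 ^ 18 = 46

46


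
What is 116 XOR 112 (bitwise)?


0b1110100 ^ 0b1110000 = 0b100 = 4

4


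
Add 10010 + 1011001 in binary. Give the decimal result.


10010 + 1011001 = 1101011 = 107

107


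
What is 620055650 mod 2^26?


620055650 & 67108863 = 16075874

16075874


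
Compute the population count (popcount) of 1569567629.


0b1011101100011011011001110001101 has 18 set bits

18


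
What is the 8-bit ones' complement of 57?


57 ^ 255 = 198

198


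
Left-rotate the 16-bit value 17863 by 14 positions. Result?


Rotate 0b100010111000111 left by 14 (16-bit) = 0b1101000101110001 = 53617

53617


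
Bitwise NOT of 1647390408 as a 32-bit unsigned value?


~0b1100010001100010010111011001000 = 0b10011101110011101101000100110111 = 2647576887 (32-bit unsigned)

2647576887


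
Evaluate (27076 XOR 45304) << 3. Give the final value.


Step 1: 27076 ^ 45304 = 55612
Step 2: 55612 << 3 = 444896

444896


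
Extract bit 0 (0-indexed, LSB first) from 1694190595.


0b1100100111110110100110000000011, position 0 = 1

1


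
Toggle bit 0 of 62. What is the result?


62 ^ (1 << 0) = 62 ^ 1 = 63

63


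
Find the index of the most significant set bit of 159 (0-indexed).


0b10011111. Highest set bit at position 7

7


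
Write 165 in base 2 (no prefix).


165 = 10100101 in binary

10100101


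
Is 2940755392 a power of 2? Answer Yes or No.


0b10101111010010000101110111000000. Multiple bits set => No

No


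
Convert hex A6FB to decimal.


A6FB hex = 42747 decimal

42747


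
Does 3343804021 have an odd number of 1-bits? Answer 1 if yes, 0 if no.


0b11000111010011100110011001110101 has 18 ones => parity 0

0


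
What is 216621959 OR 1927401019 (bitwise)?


0b1100111010010110001110000111 | 0b1110010111000011100111000111011 = 0b1111110111010011110111110111111 = 2129260479

2129260479


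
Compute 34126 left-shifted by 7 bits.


0b1000010101001110 << 7 = 0b10000101010011100000000 = 4368128

4368128


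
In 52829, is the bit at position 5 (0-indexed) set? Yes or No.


0b1100111001011101, bit 5 = 0. No

No


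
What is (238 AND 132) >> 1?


Step 1: 238 & 132 = 132
Step 2: 132 >> 1 = 66

66


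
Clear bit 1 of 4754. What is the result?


4754 & ~(1 << 1) = 4752

4752


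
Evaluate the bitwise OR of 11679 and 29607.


0b10110110011111 | 0b111001110100111 = 0b111111110111111 = 32703

32703


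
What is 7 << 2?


0b111 << 2 = 0b11100 = 28

28


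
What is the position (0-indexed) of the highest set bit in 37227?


0b1001000101101011. Highest set bit at position 15

15


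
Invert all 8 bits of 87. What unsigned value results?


87 ^ 255 = 168

168


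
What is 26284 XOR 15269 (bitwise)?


0b110011010101100 ^ 0b11101110100101 = 0b101110100001001 = 23817

23817


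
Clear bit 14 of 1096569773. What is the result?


1096569773 & ~(1 << 14) = 1096553389

1096553389


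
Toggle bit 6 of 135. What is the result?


135 ^ (1 << 6) = 135 ^ 64 = 199

199


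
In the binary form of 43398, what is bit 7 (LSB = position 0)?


0b1010100110000110, position 7 = 1

1


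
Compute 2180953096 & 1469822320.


0b10000001111111101011010000001000 & 0b1010111100110111011010101110000 = 0b1100110101011010000000000 = 26915840

26915840


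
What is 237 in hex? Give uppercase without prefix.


237 = ED hex

ED


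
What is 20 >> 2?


0b10100 >> 2 = 0b101 = 5

5


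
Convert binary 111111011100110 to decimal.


111111011100110 in decimal = 32486

32486


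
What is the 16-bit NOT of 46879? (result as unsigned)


~0b1011011100011111 = 0b100100011100000 = 18656 (16-bit unsigned)

18656


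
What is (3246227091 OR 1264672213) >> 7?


Step 1: 3246227091 | 1264672213 = 3413999575
Step 2: 3413999575 >> 7 = 26671871

26671871


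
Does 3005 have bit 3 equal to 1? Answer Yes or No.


0b101110111101, bit 3 = 1. Yes

Yes


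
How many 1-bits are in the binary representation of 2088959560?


0b1111100100000101111111001001000 has 16 set bits

16


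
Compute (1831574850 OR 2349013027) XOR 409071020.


Step 1: 1831574850 | 2349013027 = 3979058531
Step 2: 3979058531 ^ 409071020 = 4115296463

4115296463


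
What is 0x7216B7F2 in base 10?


7216B7F2 hex = 1914091506 decimal

1914091506


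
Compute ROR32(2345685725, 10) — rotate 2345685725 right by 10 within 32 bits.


Rotate 0b10001011110100000101001011011101 right by 10 (32-bit) = 0b10110111011000101111010000010100 = 3076715540

3076715540


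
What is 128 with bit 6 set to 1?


128 | (1 << 6) = 128 | 64 = 192

192


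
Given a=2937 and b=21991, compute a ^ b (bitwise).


2937 ^ 21991 = 24222

24222


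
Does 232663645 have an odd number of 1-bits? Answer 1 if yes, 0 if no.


0b1101110111100010101001011101 has 17 ones => parity 1

1


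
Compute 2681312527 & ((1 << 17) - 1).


2681312527 & 131071 = 103695

103695


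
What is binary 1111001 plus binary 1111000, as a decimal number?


1111001 + 1111000 = 11110001 = 241

241


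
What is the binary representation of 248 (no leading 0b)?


248 = 11111000 in binary

11111000


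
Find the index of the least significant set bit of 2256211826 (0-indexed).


0b10000110011110110000111101110010. Lowest set bit at position 1

1


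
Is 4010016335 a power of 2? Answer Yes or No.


0b11101111000000111111111001001111. Multiple bits set => No

No


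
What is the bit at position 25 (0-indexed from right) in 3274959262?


0b11000011001100111110100110011110, position 25 = 1

1


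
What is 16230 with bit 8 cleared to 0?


16230 & ~(1 << 8) = 15974

15974


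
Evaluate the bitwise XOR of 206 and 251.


0b11001110 ^ 0b11111011 = 0b110101 = 53

53


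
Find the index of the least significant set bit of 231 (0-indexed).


0b11100111. Lowest set bit at position 0

0


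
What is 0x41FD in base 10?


41FD hex = 16893 decimal

16893


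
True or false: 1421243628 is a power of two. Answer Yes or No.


0b1010100101101100111010011101100. Multiple bits set => No

No


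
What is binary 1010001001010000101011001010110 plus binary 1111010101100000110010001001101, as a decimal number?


1010001001010000101011001010110 + 1111010101100000110010001001101 = 11001011110110001011101010100011 = 3419978403

3419978403


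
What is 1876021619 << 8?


0b1101111110100011101000101110011 << 8 = 0b110111111010001110100010111001100000000 = 480261534464

480261534464


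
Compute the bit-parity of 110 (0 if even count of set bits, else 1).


0b1101110 has 5 ones => parity 1

1


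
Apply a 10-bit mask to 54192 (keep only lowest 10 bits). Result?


54192 & 1023 = 944

944


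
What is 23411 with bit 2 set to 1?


23411 | (1 << 2) = 23411 | 4 = 23415

23415


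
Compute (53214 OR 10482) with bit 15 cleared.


Step 1: 53214 | 10482 = 61438
Step 2: 61438 & ~(1 << 15) = 28670

28670


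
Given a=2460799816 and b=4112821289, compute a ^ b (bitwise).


2460799816 ^ 4112821289 = 1736998753

1736998753


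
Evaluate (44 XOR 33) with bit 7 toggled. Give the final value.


Step 1: 44 ^ 33 = 13
Step 2: 13 ^ (1 << 7) = 13 ^ 128 = 141

141


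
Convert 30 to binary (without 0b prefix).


30 = 11110 in binary

11110


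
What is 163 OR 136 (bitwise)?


0b10100011 | 0b10001000 = 0b10101011 = 171

171


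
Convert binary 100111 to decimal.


100111 in decimal = 39

39


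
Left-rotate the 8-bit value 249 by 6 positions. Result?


Rotate 0b11111001 left by 6 (8-bit) = 0b1111110 = 126

126


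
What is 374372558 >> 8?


0b10110010100000111100011001110 >> 8 = 0b101100101000001111000 = 1462392

1462392


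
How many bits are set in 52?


0b110100 has 3 set bits

3


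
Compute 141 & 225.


0b10001101 & 0b11100001 = 0b10000001 = 129

129


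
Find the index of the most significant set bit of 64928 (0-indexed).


0b1111110110100000. Highest set bit at position 15

15


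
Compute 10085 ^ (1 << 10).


10085 ^ (1 << 10) = 10085 ^ 1024 = 9061

9061


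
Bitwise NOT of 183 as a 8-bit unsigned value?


~0b10110111 = 0b1001000 = 72 (8-bit unsigned)

72


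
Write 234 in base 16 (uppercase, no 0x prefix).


234 = EA hex

EA


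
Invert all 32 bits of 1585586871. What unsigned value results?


1585586871 ^ 4294967295 = 2709380424

2709380424


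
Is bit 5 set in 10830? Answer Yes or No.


0b10101001001110, bit 5 = 0. No

No


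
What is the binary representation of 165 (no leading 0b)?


165 = 10100101 in binary

10100101


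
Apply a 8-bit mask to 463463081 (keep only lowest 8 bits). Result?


463463081 & 255 = 169

169


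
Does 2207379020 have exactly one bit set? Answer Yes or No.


0b10000011100100011110111001001100. Multiple bits set => No

No


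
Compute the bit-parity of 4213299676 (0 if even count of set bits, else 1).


0b11111011001000011101100111011100 has 19 ones => parity 1

1


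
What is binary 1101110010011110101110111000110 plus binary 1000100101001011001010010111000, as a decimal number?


1101110010011110101110111000110 + 1000100101001011001010010111000 = 10110010111101001111001001111110 = 3002397310

3002397310


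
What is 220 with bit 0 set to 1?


220 | (1 << 0) = 220 | 1 = 221

221


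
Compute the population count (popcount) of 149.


0b10010101 has 4 set bits

4


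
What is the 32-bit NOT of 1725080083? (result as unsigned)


~0b1100110110100101010001000010011 = 0b10011001001011010101110111101100 = 2569887212 (32-bit unsigned)

2569887212


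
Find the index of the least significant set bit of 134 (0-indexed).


0b10000110. Lowest set bit at position 1

1


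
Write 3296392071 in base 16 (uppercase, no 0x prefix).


3296392071 = C47AF387 hex

C47AF387


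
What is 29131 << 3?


0b111000111001011 << 3 = 0b111000111001011000 = 233048

233048


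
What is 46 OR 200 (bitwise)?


0b101110 | 0b11001000 = 0b11101110 = 238

238


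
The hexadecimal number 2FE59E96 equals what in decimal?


2FE59E96 hex = 803577494 decimal

803577494


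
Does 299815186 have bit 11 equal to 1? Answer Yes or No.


0b10001110111101101000100010010, bit 11 = 0. No

No


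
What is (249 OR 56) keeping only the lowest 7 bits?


Step 1: 249 | 56 = 249
Step 2: 249 & 127 = 121

121


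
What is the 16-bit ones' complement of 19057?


19057 ^ 65535 = 46478

46478


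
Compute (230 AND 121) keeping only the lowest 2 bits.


Step 1: 230 & 121 = 96
Step 2: 96 & 3 = 0

0


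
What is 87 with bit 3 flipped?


87 ^ (1 << 3) = 87 ^ 8 = 95

95


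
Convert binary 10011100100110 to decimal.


10011100100110 in decimal = 10022

10022


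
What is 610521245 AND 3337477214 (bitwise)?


0b100100011000111101000010011101 & 0b11000110111011011101110001011110 = 0b100011000011101000000011100 = 73519132

73519132


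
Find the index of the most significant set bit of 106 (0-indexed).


0b1101010. Highest set bit at position 6

6


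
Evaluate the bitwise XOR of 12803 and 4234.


0b11001000000011 ^ 0b1000010001010 = 0b10001010001001 = 8841

8841


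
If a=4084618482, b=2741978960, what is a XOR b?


4084618482 ^ 2741978960 = 1343820706

1343820706


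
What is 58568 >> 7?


0b1110010011001000 >> 7 = 0b111001001 = 457

457


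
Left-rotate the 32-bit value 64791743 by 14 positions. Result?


Rotate 0b11110111001010010010111111 left by 14 (32-bit) = 0b101001001011111100000011110111 = 690995447

690995447


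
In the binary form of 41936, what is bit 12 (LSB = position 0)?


0b1010001111010000, position 12 = 0

0


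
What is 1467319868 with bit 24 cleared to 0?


1467319868 & ~(1 << 24) = 1450542652

1450542652


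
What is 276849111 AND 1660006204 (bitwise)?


0b10000100000000110000111010111 & 0b1100010111100011010111100111100 = 0b100000000010000100010100 = 8397076

8397076


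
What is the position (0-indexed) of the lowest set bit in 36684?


0b1000111101001100. Lowest set bit at position 2

2


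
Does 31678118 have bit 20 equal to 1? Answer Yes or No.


0b1111000110101111010100110, bit 20 = 0. No

No
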